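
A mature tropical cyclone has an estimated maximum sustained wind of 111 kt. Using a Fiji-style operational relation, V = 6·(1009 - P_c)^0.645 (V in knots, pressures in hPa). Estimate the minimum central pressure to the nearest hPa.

ΔP = (V / 6)^(1/0.645) = (111/6)^1.550.
111/6 = 18.500; 18.500^1.550 ≈ 92.17 hPa.
P_c = 1009 − 92.17 = 916.83 ≈ 917 hPa.

917 hPa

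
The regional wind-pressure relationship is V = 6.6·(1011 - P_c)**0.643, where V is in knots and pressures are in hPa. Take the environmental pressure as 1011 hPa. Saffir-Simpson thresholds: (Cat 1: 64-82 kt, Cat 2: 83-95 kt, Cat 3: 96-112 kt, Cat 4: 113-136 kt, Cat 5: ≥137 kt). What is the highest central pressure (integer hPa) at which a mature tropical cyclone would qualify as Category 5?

Category 5 begins at V = 137 kt.
Required ΔP = (137/6.6)^(1/0.643) = 20.758^1.555 ≈ 111.81 hPa.
P_c ≤ 1011 − 111.81 = 899.19, so the highest integer P_c is 899 hPa.

899 hPa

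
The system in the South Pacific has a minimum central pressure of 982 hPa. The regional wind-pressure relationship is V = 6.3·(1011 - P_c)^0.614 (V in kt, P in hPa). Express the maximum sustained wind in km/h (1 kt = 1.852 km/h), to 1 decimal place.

92.2 km/h

ΔP = 1011 − 982 = 29 hPa.
V ≈ 6.3 × 29^0.614 = 6.3 × 7.905 ≈ 49.803 kt.
49.803 × 1.852 ≈ 92.23 km/h → 92.2 km/h.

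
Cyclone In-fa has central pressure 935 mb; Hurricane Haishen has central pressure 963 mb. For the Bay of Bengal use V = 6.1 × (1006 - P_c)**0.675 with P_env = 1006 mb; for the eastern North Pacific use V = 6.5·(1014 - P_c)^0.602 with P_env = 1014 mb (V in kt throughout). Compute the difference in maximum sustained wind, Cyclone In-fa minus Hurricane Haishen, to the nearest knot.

Cyclone In-fa: ΔP = 71; V ≈ 6.1 × 71^0.675 ≈ 108.38 kt.
Hurricane Haishen: ΔP = 51; V ≈ 6.5 × 51^0.602 ≈ 69.32 kt.
Difference ≈ 108.38 − 69.32 = 39.06 → 39 kt.

39 kt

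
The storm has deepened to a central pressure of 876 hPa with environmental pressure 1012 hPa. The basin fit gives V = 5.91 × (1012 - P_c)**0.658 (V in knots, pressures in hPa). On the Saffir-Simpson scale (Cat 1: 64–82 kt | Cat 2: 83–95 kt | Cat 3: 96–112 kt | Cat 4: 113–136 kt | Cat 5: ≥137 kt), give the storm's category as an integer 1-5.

ΔP = 1012 − 876 = 136 hPa.
V ≈ 5.91 × 136^0.658 = 5.91 × 25.34 ≈ 150 kt.
150 kt falls in the Category 5 band.

5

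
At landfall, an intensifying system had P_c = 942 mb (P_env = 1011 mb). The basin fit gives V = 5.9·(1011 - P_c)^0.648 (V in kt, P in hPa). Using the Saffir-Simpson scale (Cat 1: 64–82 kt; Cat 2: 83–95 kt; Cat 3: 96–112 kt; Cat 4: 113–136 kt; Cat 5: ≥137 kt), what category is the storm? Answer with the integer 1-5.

ΔP = 1011 − 942 = 69 mb.
V ≈ 5.9 × 69^0.648 = 5.9 × 15.54 ≈ 92 kt.
92 kt falls in the Category 2 band.

2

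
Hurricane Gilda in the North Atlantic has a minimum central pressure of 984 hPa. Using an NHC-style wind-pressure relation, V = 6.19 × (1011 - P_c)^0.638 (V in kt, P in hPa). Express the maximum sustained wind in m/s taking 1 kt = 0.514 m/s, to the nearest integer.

ΔP = 1011 − 984 = 27 hPa.
V ≈ 6.19 × 27^0.638 = 6.19 × 8.189 ≈ 50.687 kt.
50.687 × 0.514 ≈ 26.05 m/s → 26 m/s.

26 m/s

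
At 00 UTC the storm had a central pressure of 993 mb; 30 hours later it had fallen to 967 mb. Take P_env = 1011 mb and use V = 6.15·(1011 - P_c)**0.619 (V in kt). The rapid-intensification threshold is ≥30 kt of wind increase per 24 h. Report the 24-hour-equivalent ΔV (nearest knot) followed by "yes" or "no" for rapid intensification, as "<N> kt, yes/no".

22 kt, no

V₁: ΔP = 18, V ≈ 6.15 × 18^0.619 ≈ 36.80 kt.
V₂: ΔP = 44, V ≈ 6.15 × 44^0.619 ≈ 64.00 kt.
ΔV over 30 h = 27.20 kt → 24 h equivalent = 27.20 × 24/30 ≈ 21.76 kt.
22 kt < 30 kt ⇒ not rapid intensification.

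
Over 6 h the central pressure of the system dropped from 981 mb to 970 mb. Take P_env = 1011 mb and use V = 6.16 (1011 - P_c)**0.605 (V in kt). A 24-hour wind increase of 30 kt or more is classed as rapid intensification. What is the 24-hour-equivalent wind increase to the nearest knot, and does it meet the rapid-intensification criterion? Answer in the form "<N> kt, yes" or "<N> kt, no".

V₁: ΔP = 30, V ≈ 6.16 × 30^0.605 ≈ 48.22 kt.
V₂: ΔP = 41, V ≈ 6.16 × 41^0.605 ≈ 58.25 kt.
ΔV over 6 h = 10.03 kt → 24 h equivalent = 10.03 × 24/6 ≈ 40.12 kt.
40 kt ≥ 30 kt ⇒ rapid intensification.

40 kt, yes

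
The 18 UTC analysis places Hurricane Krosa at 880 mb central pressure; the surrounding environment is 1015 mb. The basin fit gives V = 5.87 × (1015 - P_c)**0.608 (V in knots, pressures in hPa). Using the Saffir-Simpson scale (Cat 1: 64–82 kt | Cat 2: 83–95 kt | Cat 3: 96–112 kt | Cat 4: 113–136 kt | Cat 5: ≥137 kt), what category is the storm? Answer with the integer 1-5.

ΔP = 1015 − 880 = 135 mb.
V ≈ 5.87 × 135^0.608 = 5.87 × 19.74 ≈ 116 kt.
116 kt falls in the Category 4 band.

4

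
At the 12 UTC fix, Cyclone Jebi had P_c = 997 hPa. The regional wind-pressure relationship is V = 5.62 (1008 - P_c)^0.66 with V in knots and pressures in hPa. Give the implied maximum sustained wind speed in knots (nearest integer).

27 kt

ΔP = 1008 − 997 = 11 hPa.
11^0.66 ≈ 4.868.
V ≈ 5.62 × 4.868 ≈ 27.4 kt.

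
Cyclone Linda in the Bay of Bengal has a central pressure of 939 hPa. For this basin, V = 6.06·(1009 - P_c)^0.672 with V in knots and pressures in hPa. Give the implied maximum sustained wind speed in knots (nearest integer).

105 kt

ΔP = 1009 − 939 = 70 hPa.
70^0.672 ≈ 17.374.
V ≈ 6.06 × 17.374 ≈ 105.3 kt.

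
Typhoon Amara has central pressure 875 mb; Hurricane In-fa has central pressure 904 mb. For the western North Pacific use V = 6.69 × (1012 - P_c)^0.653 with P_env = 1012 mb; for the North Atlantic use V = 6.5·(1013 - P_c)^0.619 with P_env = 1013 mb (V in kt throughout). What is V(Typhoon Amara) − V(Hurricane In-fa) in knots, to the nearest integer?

Typhoon Amara: ΔP = 137; V ≈ 6.69 × 137^0.653 ≈ 166.23 kt.
Hurricane In-fa: ΔP = 109; V ≈ 6.5 × 109^0.619 ≈ 118.60 kt.
Difference ≈ 166.23 − 118.60 = 47.63 → 48 kt.

48 kt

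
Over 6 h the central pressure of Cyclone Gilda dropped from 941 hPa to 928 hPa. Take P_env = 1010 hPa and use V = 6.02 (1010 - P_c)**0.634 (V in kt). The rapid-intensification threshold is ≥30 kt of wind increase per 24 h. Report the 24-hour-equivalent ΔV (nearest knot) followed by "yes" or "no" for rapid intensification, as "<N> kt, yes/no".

V₁: ΔP = 69, V ≈ 6.02 × 69^0.634 ≈ 88.19 kt.
V₂: ΔP = 82, V ≈ 6.02 × 82^0.634 ≈ 98.39 kt.
ΔV over 6 h = 10.20 kt → 24 h equivalent = 10.20 × 24/6 ≈ 40.80 kt.
41 kt ≥ 30 kt ⇒ rapid intensification.

41 kt, yes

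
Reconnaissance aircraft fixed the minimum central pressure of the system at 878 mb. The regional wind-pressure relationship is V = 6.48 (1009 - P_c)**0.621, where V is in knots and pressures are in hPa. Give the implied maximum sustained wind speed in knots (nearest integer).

134 kt

ΔP = 1009 − 878 = 131 mb.
131^0.621 ≈ 20.646.
V ≈ 6.48 × 20.646 ≈ 133.8 kt.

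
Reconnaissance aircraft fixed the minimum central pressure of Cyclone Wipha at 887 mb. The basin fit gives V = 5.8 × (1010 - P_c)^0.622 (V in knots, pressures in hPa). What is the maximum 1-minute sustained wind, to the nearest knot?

116 kt

ΔP = 1010 − 887 = 123 mb.
123^0.622 ≈ 19.949.
V ≈ 5.8 × 19.949 ≈ 115.7 kt.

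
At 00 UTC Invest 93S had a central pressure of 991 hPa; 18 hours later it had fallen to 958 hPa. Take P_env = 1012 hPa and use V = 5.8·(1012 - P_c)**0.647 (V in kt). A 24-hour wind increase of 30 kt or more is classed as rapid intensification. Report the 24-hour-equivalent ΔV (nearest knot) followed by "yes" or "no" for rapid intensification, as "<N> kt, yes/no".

47 kt, yes

V₁: ΔP = 21, V ≈ 5.8 × 21^0.647 ≈ 41.58 kt.
V₂: ΔP = 54, V ≈ 5.8 × 54^0.647 ≈ 76.61 kt.
ΔV over 18 h = 35.03 kt → 24 h equivalent = 35.03 × 24/18 ≈ 46.71 kt.
47 kt ≥ 30 kt ⇒ rapid intensification.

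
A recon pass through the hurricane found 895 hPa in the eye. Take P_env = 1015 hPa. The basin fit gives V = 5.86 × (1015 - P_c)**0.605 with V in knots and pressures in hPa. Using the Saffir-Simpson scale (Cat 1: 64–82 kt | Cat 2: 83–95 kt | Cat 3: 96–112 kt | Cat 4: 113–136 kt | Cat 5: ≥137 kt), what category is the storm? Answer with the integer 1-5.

3

ΔP = 1015 − 895 = 120 hPa.
V ≈ 5.86 × 120^0.605 = 5.86 × 18.11 ≈ 106 kt.
106 kt falls in the Category 3 band.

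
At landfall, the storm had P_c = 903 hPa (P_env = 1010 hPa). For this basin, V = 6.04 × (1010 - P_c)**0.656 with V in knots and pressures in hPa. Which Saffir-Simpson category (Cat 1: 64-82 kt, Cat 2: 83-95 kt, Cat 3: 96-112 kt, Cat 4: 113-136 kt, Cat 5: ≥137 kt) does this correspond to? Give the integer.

4

ΔP = 1010 − 903 = 107 hPa.
V ≈ 6.04 × 107^0.656 = 6.04 × 21.44 ≈ 130 kt.
130 kt falls in the Category 4 band.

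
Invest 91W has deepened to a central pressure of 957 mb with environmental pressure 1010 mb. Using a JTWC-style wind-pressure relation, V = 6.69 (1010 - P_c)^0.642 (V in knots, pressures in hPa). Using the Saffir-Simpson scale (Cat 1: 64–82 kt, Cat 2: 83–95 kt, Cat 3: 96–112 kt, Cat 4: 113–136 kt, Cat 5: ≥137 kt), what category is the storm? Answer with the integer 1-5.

ΔP = 1010 − 957 = 53 mb.
V ≈ 6.69 × 53^0.642 = 6.69 × 12.79 ≈ 86 kt.
86 kt falls in the Category 2 band.

2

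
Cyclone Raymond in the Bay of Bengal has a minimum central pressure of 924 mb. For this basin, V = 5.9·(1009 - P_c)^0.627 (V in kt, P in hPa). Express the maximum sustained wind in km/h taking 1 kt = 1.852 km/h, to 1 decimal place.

177.1 km/h

ΔP = 1009 − 924 = 85 mb.
V ≈ 5.9 × 85^0.627 = 5.9 × 16.209 ≈ 95.631 kt.
95.631 × 1.852 ≈ 177.11 km/h → 177.1 km/h.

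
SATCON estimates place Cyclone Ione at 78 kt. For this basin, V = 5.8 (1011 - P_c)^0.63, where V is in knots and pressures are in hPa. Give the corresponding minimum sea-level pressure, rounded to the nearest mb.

ΔP = (V / 5.8)^(1/0.63) = (78/5.8)^1.587.
78/5.8 = 13.448; 13.448^1.587 ≈ 61.88 mb.
P_c = 1011 − 61.88 = 949.12 ≈ 949 mb.

949 mb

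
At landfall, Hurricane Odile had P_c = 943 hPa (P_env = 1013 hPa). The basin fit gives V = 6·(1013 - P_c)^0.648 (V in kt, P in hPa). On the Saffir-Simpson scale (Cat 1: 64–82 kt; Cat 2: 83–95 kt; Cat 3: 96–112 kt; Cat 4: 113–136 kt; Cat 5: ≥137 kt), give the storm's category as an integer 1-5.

2

ΔP = 1013 − 943 = 70 hPa.
V ≈ 6 × 70^0.648 = 6 × 15.69 ≈ 94 kt.
94 kt falls in the Category 2 band.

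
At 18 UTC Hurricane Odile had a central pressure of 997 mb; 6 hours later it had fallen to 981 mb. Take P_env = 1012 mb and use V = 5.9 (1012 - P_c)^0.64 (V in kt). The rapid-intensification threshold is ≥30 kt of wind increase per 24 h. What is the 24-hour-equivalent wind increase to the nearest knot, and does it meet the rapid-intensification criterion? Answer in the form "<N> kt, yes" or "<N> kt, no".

79 kt, yes

V₁: ΔP = 15, V ≈ 5.9 × 15^0.64 ≈ 33.38 kt.
V₂: ΔP = 31, V ≈ 5.9 × 31^0.64 ≈ 53.13 kt.
ΔV over 6 h = 19.75 kt → 24 h equivalent = 19.75 × 24/6 ≈ 79.00 kt.
79 kt ≥ 30 kt ⇒ rapid intensification.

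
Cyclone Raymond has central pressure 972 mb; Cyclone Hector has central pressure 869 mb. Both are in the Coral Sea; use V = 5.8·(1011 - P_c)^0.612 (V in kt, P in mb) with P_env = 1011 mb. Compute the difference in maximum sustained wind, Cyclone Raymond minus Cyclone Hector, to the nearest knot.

-66 kt

Cyclone Raymond: ΔP = 39; V ≈ 5.8 × 39^0.612 ≈ 54.60 kt.
Cyclone Hector: ΔP = 142; V ≈ 5.8 × 142^0.612 ≈ 120.40 kt.
Difference ≈ 54.60 − 120.40 = -65.80 → -66 kt.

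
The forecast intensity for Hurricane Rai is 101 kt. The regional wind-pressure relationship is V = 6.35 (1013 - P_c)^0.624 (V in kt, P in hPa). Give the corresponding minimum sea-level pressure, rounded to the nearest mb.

929 mb

ΔP = (V / 6.35)^(1/0.624) = (101/6.35)^1.603.
101/6.35 = 15.906; 15.906^1.603 ≈ 84.25 mb.
P_c = 1013 − 84.25 = 928.75 ≈ 929 mb.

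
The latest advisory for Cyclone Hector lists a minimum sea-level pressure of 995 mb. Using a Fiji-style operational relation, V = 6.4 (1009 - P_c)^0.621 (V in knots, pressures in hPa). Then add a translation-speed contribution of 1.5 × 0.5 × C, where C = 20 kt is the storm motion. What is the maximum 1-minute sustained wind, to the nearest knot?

48 kt

ΔP = 1009 − 995 = 14 mb.
14^0.621 ≈ 5.149.
V ≈ 6.4 × 5.149 ≈ 33.0 kt.
Translation term: 1.5 × 0.5 × 20 = 15 kt.
Corrected V ≈ 48 kt → 48 kt.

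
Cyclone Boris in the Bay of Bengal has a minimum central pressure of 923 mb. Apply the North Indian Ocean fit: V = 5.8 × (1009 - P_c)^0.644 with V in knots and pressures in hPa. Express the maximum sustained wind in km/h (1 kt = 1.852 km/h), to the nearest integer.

ΔP = 1009 − 923 = 86 mb.
V ≈ 5.8 × 86^0.644 = 5.8 × 17.612 ≈ 102.152 kt.
102.152 × 1.852 ≈ 189.18 km/h → 189 km/h.

189 km/h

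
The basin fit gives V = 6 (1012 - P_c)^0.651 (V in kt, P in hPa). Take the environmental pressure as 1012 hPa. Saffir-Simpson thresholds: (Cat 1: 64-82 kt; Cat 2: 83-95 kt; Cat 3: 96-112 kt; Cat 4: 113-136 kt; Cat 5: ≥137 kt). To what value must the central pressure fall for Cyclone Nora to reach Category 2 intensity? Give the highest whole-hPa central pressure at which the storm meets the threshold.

Category 2 begins at V = 83 kt.
Required ΔP = (83/6)^(1/0.651) = 13.833^1.536 ≈ 56.57 hPa.
P_c ≤ 1012 − 56.57 = 955.43, so the highest integer P_c is 955 hPa.

955 hPa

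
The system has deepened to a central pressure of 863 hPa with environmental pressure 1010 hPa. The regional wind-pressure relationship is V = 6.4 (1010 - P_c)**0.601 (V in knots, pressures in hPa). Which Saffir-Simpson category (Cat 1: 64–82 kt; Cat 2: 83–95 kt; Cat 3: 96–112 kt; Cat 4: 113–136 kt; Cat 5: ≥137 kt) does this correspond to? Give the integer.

ΔP = 1010 − 863 = 147 hPa.
V ≈ 6.4 × 147^0.601 = 6.4 × 20.07 ≈ 128 kt.
128 kt falls in the Category 4 band.

4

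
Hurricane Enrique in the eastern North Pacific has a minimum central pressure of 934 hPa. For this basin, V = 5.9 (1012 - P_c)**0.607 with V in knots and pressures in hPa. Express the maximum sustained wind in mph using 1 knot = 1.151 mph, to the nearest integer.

96 mph

ΔP = 1012 − 934 = 78 hPa.
V ≈ 5.9 × 78^0.607 = 5.9 × 14.077 ≈ 83.053 kt.
83.053 × 1.151 ≈ 95.59 mph → 96 mph.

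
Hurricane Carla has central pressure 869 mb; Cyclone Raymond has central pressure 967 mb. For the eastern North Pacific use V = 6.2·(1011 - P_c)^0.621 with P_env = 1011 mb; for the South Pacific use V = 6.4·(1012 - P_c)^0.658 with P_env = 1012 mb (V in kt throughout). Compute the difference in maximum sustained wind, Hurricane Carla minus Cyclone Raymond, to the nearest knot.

Hurricane Carla: ΔP = 142; V ≈ 6.2 × 142^0.621 ≈ 134.57 kt.
Cyclone Raymond: ΔP = 45; V ≈ 6.4 × 45^0.658 ≈ 78.34 kt.
Difference ≈ 134.57 − 78.34 = 56.23 → 56 kt.

56 kt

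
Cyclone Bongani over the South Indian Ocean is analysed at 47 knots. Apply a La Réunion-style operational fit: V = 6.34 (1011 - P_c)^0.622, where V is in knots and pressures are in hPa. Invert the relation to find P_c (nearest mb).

986 mb

ΔP = (V / 6.34)^(1/0.622) = (47/6.34)^1.608.
47/6.34 = 7.413; 7.413^1.608 ≈ 25.05 mb.
P_c = 1011 − 25.05 = 985.95 ≈ 986 mb.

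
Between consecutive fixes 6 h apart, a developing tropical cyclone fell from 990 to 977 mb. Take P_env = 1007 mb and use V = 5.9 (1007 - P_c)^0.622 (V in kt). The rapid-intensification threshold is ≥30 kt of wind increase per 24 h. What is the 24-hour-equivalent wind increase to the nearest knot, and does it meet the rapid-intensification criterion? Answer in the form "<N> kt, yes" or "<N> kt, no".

58 kt, yes

V₁: ΔP = 17, V ≈ 5.9 × 17^0.622 ≈ 34.37 kt.
V₂: ΔP = 30, V ≈ 5.9 × 30^0.622 ≈ 48.94 kt.
ΔV over 6 h = 14.57 kt → 24 h equivalent = 14.57 × 24/6 ≈ 58.28 kt.
58 kt ≥ 30 kt ⇒ rapid intensification.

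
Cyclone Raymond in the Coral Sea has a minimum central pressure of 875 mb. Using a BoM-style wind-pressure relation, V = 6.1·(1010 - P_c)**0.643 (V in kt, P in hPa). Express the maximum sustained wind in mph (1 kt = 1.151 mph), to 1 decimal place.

164.5 mph

ΔP = 1010 − 875 = 135 mb.
V ≈ 6.1 × 135^0.643 = 6.1 × 23.432 ≈ 142.934 kt.
142.934 × 1.151 ≈ 164.52 mph → 164.5 mph.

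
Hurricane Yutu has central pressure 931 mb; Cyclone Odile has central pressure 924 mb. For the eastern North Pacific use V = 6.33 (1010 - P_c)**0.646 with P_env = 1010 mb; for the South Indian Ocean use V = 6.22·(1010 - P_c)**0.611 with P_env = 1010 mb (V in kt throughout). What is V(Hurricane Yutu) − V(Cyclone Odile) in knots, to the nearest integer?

Hurricane Yutu: ΔP = 79; V ≈ 6.33 × 79^0.646 ≈ 106.48 kt.
Cyclone Odile: ΔP = 86; V ≈ 6.22 × 86^0.611 ≈ 94.57 kt.
Difference ≈ 106.48 − 94.57 = 11.91 → 12 kt.

12 kt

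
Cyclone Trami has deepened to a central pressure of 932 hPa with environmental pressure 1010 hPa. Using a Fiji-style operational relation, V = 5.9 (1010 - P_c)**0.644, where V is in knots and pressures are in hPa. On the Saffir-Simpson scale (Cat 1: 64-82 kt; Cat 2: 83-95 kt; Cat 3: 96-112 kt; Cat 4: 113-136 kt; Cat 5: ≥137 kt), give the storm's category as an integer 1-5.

ΔP = 1010 − 932 = 78 hPa.
V ≈ 5.9 × 78^0.644 = 5.9 × 16.54 ≈ 98 kt.
98 kt falls in the Category 3 band.

3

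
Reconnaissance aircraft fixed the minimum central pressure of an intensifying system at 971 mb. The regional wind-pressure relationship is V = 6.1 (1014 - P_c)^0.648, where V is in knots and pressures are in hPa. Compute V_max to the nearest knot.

70 kt

ΔP = 1014 − 971 = 43 mb.
43^0.648 ≈ 11.442.
V ≈ 6.1 × 11.442 ≈ 69.8 kt.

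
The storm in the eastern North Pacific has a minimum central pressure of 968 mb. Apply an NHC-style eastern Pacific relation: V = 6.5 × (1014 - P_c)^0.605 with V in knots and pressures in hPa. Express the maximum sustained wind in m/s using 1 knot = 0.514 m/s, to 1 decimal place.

ΔP = 1014 − 968 = 46 mb.
V ≈ 6.5 × 46^0.605 = 6.5 × 10.138 ≈ 65.899 kt.
65.899 × 0.514 ≈ 33.87 m/s → 33.9 m/s.

33.9 m/s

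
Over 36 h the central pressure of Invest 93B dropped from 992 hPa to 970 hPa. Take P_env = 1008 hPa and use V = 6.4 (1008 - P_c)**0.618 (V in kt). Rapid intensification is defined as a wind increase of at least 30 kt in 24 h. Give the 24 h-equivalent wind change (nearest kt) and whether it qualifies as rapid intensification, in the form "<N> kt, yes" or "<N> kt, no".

17 kt, no

V₁: ΔP = 16, V ≈ 6.4 × 16^0.618 ≈ 35.51 kt.
V₂: ΔP = 38, V ≈ 6.4 × 38^0.618 ≈ 60.60 kt.
ΔV over 36 h = 25.09 kt → 24 h equivalent = 25.09 × 24/36 ≈ 16.73 kt.
17 kt < 30 kt ⇒ not rapid intensification.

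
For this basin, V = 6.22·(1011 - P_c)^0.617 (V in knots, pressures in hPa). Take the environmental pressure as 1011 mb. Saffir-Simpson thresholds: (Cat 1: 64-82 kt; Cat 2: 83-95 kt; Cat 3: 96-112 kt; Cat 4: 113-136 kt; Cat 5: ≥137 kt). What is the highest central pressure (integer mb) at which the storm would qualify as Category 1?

Category 1 begins at V = 64 kt.
Required ΔP = (64/6.22)^(1/0.617) = 10.289^1.621 ≈ 43.73 mb.
P_c ≤ 1011 − 43.73 = 967.27, so the highest integer P_c is 967 mb.

967 mb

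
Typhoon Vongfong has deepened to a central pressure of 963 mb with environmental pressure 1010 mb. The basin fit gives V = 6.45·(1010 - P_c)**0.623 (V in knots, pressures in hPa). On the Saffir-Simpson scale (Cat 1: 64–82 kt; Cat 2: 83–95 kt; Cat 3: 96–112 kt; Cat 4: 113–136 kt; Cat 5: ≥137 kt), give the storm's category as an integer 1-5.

ΔP = 1010 − 963 = 47 mb.
V ≈ 6.45 × 47^0.623 = 6.45 × 11.01 ≈ 71 kt.
71 kt falls in the Category 1 band.

1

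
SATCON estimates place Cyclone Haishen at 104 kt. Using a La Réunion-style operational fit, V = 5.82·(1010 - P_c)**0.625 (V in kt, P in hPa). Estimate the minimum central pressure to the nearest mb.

ΔP = (V / 5.82)^(1/0.625) = (104/5.82)^1.600.
104/5.82 = 17.869; 17.869^1.600 ≈ 100.78 mb.
P_c = 1010 − 100.78 = 909.22 ≈ 909 mb.

909 mb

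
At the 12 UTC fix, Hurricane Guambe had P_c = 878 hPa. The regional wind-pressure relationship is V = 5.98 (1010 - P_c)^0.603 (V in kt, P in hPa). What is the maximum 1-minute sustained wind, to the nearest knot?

114 kt

ΔP = 1010 − 878 = 132 hPa.
132^0.603 ≈ 18.998.
V ≈ 5.98 × 18.998 ≈ 113.6 kt.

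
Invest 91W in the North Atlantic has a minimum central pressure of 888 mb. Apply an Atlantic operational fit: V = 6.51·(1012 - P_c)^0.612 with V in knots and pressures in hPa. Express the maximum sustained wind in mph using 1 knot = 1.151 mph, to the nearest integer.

143 mph

ΔP = 1012 − 888 = 124 mb.
V ≈ 6.51 × 124^0.612 = 6.51 × 19.106 ≈ 124.381 kt.
124.381 × 1.151 ≈ 143.16 mph → 143 mph.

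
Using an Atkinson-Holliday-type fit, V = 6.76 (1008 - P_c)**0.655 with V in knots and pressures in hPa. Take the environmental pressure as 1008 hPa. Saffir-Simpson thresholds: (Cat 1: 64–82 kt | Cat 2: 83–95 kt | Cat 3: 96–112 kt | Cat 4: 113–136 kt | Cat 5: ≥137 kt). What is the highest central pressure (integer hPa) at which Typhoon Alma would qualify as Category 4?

934 hPa

Category 4 begins at V = 113 kt.
Required ΔP = (113/6.76)^(1/0.655) = 16.716^1.527 ≈ 73.68 hPa.
P_c ≤ 1008 − 73.68 = 934.32, so the highest integer P_c is 934 hPa.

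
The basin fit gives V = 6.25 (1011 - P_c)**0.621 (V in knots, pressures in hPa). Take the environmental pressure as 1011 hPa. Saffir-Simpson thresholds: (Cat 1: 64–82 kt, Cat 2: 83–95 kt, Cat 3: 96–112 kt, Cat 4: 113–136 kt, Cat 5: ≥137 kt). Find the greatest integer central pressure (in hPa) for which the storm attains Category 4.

Category 4 begins at V = 113 kt.
Required ΔP = (113/6.25)^(1/0.621) = 18.080^1.610 ≈ 105.80 hPa.
P_c ≤ 1011 − 105.80 = 905.20, so the highest integer P_c is 905 hPa.

905 hPa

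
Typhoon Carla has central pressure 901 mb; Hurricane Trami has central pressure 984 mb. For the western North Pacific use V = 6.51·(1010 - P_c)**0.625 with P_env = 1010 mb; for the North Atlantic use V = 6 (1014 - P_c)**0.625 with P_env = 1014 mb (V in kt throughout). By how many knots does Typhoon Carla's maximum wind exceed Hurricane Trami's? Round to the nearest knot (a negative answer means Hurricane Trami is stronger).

72 kt

Typhoon Carla: ΔP = 109; V ≈ 6.51 × 109^0.625 ≈ 122.17 kt.
Hurricane Trami: ΔP = 30; V ≈ 6 × 30^0.625 ≈ 50.27 kt.
Difference ≈ 122.17 − 50.27 = 71.90 → 72 kt.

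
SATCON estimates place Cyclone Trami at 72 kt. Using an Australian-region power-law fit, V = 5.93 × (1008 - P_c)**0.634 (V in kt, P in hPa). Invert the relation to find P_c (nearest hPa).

ΔP = (V / 5.93)^(1/0.634) = (72/5.93)^1.577.
72/5.93 = 12.142; 12.142^1.577 ≈ 51.31 hPa.
P_c = 1008 − 51.31 = 956.69 ≈ 957 hPa.

957 hPa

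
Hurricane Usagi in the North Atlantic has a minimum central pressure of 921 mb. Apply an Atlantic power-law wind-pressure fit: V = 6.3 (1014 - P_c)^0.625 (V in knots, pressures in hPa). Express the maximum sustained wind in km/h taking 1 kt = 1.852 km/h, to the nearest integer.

198 km/h

ΔP = 1014 − 921 = 93 mb.
V ≈ 6.3 × 93^0.625 = 6.3 × 16.994 ≈ 107.064 kt.
107.064 × 1.852 ≈ 198.28 km/h → 198 km/h.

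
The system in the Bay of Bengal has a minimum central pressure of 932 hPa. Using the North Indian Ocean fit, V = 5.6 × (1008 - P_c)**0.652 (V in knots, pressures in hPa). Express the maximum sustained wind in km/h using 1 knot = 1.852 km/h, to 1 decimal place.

ΔP = 1008 − 932 = 76 hPa.
V ≈ 5.6 × 76^0.652 = 5.6 × 16.838 ≈ 94.293 kt.
94.293 × 1.852 ≈ 174.63 km/h → 174.6 km/h.

174.6 km/h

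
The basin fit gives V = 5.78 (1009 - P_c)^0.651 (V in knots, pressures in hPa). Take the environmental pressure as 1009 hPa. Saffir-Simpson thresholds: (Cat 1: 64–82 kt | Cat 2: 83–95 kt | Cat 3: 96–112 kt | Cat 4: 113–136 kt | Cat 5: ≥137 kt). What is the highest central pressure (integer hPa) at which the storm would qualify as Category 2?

Category 2 begins at V = 83 kt.
Required ΔP = (83/5.78)^(1/0.651) = 14.360^1.536 ≈ 59.91 hPa.
P_c ≤ 1009 − 59.91 = 949.09, so the highest integer P_c is 949 hPa.

949 hPa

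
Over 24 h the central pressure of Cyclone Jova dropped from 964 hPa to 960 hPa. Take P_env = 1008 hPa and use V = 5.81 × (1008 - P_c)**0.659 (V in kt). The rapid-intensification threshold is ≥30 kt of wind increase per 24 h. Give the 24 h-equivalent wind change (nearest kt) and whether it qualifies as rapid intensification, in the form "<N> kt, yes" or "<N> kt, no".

V₁: ΔP = 44, V ≈ 5.81 × 44^0.659 ≈ 70.34 kt.
V₂: ΔP = 48, V ≈ 5.81 × 48^0.659 ≈ 74.49 kt.
ΔV over 24 h = 4.15 kt → 24 h equivalent = 4.15 × 24/24 ≈ 4.15 kt.
4 kt < 30 kt ⇒ not rapid intensification.

4 kt, no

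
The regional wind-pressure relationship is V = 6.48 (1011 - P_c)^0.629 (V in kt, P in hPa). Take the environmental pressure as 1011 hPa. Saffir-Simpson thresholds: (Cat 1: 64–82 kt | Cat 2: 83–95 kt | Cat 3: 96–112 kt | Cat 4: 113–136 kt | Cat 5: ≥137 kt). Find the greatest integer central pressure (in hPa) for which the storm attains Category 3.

Category 3 begins at V = 96 kt.
Required ΔP = (96/6.48)^(1/0.629) = 14.815^1.590 ≈ 72.64 hPa.
P_c ≤ 1011 − 72.64 = 938.36, so the highest integer P_c is 938 hPa.

938 hPa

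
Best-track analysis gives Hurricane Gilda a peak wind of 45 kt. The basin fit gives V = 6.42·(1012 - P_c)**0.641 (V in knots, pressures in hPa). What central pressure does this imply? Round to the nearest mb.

ΔP = (V / 6.42)^(1/0.641) = (45/6.42)^1.560.
45/6.42 = 7.009; 7.009^1.560 ≈ 20.86 mb.
P_c = 1012 − 20.86 = 991.14 ≈ 991 mb.

991 mb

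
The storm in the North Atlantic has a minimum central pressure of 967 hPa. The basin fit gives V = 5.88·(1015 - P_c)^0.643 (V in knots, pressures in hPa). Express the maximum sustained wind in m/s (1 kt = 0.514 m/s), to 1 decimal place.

ΔP = 1015 − 967 = 48 hPa.
V ≈ 5.88 × 48^0.643 = 5.88 × 12.051 ≈ 70.862 kt.
70.862 × 0.514 ≈ 36.42 m/s → 36.4 m/s.

36.4 m/s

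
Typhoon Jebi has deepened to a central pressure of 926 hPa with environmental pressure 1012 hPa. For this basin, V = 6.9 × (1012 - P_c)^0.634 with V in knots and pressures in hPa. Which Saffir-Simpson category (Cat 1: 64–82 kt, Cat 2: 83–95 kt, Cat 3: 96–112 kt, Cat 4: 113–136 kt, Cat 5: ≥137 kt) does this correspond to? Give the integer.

4

ΔP = 1012 − 926 = 86 hPa.
V ≈ 6.9 × 86^0.634 = 6.9 × 16.85 ≈ 116 kt.
116 kt falls in the Category 4 band.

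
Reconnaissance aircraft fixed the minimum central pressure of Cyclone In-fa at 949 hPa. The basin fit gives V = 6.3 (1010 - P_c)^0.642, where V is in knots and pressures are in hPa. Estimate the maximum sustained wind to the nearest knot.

ΔP = 1010 − 949 = 61 hPa.
61^0.642 ≈ 14.002.
V ≈ 6.3 × 14.002 ≈ 88.2 kt.

88 kt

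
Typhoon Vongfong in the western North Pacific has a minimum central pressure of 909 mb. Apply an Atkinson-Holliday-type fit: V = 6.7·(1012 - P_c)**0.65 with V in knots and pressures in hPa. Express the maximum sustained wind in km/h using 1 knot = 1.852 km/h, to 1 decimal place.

ΔP = 1012 − 909 = 103 mb.
V ≈ 6.7 × 103^0.65 = 6.7 × 20.340 ≈ 136.276 kt.
136.276 × 1.852 ≈ 252.38 km/h → 252.4 km/h.

252.4 km/h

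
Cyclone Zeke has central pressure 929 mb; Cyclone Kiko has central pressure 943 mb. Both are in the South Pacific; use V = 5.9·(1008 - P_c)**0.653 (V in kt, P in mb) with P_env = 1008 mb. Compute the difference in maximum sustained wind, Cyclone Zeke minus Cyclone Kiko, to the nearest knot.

Cyclone Zeke: ΔP = 79; V ≈ 5.9 × 79^0.653 ≈ 102.33 kt.
Cyclone Kiko: ΔP = 65; V ≈ 5.9 × 65^0.653 ≈ 90.09 kt.
Difference ≈ 102.33 − 90.09 = 12.24 → 12 kt.

12 kt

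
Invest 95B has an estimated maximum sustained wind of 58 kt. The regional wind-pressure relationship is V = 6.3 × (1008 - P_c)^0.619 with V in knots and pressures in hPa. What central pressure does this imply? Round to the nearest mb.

ΔP = (V / 6.3)^(1/0.619) = (58/6.3)^1.616.
58/6.3 = 9.206; 9.206^1.616 ≈ 36.10 mb.
P_c = 1008 − 36.10 = 971.90 ≈ 972 mb.

972 mb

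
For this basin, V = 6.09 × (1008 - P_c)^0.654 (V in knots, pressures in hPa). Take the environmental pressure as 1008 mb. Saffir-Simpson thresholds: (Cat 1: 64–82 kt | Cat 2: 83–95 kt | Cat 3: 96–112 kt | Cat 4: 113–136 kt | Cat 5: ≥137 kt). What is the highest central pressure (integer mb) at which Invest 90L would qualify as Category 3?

Category 3 begins at V = 96 kt.
Required ΔP = (96/6.09)^(1/0.654) = 15.764^1.529 ≈ 67.81 mb.
P_c ≤ 1008 − 67.81 = 940.19, so the highest integer P_c is 940 mb.

940 mb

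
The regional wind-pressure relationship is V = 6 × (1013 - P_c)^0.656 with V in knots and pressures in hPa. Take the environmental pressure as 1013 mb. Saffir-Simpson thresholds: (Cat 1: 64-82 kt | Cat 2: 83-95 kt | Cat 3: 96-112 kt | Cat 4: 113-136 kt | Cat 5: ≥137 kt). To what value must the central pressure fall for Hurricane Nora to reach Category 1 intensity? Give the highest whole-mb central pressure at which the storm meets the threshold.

Category 1 begins at V = 64 kt.
Required ΔP = (64/6)^(1/0.656) = 10.667^1.524 ≈ 36.91 mb.
P_c ≤ 1013 − 36.91 = 976.09, so the highest integer P_c is 976 mb.

976 mb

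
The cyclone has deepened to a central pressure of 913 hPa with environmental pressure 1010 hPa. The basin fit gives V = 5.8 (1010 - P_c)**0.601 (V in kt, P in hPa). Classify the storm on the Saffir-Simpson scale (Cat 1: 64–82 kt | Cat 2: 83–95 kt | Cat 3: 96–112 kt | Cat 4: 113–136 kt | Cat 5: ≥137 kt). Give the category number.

ΔP = 1010 − 913 = 97 hPa.
V ≈ 5.8 × 97^0.601 = 5.8 × 15.63 ≈ 91 kt.
91 kt falls in the Category 2 band.

2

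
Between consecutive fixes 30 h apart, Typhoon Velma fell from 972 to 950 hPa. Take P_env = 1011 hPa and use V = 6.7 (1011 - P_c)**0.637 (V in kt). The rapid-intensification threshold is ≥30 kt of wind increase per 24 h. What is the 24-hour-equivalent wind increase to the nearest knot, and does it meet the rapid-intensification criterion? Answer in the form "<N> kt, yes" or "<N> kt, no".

18 kt, no

V₁: ΔP = 39, V ≈ 6.7 × 39^0.637 ≈ 69.12 kt.
V₂: ΔP = 61, V ≈ 6.7 × 61^0.637 ≈ 91.90 kt.
ΔV over 30 h = 22.78 kt → 24 h equivalent = 22.78 × 24/30 ≈ 18.22 kt.
18 kt < 30 kt ⇒ not rapid intensification.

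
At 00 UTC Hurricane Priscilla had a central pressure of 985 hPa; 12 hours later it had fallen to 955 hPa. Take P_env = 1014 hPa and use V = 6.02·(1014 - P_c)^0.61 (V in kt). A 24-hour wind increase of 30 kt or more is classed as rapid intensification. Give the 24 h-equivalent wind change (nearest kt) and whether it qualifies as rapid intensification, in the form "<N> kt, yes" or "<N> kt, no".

V₁: ΔP = 29, V ≈ 6.02 × 29^0.61 ≈ 46.95 kt.
V₂: ΔP = 59, V ≈ 6.02 × 59^0.61 ≈ 72.41 kt.
ΔV over 12 h = 25.46 kt → 24 h equivalent = 25.46 × 24/12 ≈ 50.92 kt.
51 kt ≥ 30 kt ⇒ rapid intensification.

51 kt, yes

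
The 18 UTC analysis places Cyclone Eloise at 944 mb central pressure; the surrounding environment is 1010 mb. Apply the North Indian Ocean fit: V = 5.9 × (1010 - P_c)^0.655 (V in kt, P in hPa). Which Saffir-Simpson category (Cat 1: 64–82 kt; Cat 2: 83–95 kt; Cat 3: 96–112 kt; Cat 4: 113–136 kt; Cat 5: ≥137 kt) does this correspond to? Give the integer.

2

ΔP = 1010 − 944 = 66 mb.
V ≈ 5.9 × 66^0.655 = 5.9 × 15.55 ≈ 92 kt.
92 kt falls in the Category 2 band.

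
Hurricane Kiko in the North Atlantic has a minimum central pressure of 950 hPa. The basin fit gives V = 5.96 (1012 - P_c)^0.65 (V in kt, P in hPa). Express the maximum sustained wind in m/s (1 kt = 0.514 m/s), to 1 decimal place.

ΔP = 1012 − 950 = 62 hPa.
V ≈ 5.96 × 62^0.65 = 5.96 × 14.624 ≈ 87.157 kt.
87.157 × 0.514 ≈ 44.80 m/s → 44.8 m/s.

44.8 m/s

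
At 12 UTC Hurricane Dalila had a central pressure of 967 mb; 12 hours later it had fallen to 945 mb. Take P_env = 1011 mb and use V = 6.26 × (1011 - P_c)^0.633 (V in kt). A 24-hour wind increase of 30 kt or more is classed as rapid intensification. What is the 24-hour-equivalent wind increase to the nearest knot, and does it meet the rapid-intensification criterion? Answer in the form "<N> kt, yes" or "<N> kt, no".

40 kt, yes

V₁: ΔP = 44, V ≈ 6.26 × 44^0.633 ≈ 68.69 kt.
V₂: ΔP = 66, V ≈ 6.26 × 66^0.633 ≈ 88.79 kt.
ΔV over 12 h = 20.10 kt → 24 h equivalent = 20.10 × 24/12 ≈ 40.20 kt.
40 kt ≥ 30 kt ⇒ rapid intensification.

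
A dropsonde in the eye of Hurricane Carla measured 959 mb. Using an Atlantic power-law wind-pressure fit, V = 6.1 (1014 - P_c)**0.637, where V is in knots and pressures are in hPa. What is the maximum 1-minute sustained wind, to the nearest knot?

ΔP = 1014 − 959 = 55 mb.
55^0.637 ≈ 12.841.
V ≈ 6.1 × 12.841 ≈ 78.3 kt.

78 kt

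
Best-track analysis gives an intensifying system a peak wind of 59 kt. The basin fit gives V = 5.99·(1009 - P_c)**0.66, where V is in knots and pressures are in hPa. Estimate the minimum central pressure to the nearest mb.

977 mb

ΔP = (V / 5.99)^(1/0.66) = (59/5.99)^1.515.
59/5.99 = 9.850; 9.850^1.515 ≈ 32.00 mb.
P_c = 1009 − 32.00 = 977.00 ≈ 977 mb.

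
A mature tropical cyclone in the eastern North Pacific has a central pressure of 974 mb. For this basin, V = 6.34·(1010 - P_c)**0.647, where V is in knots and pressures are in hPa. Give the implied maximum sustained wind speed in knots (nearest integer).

ΔP = 1010 − 974 = 36 mb.
36^0.647 ≈ 10.161.
V ≈ 6.34 × 10.161 ≈ 64.4 kt.

64 kt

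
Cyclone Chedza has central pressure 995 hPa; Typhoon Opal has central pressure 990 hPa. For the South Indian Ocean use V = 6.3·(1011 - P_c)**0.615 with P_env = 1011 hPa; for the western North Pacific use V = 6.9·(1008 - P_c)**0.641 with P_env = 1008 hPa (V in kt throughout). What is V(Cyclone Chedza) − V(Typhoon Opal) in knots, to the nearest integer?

-9 kt

Cyclone Chedza: ΔP = 16; V ≈ 6.3 × 16^0.615 ≈ 34.66 kt.
Typhoon Opal: ΔP = 18; V ≈ 6.9 × 18^0.641 ≈ 44.00 kt.
Difference ≈ 34.66 − 44.00 = -9.34 → -9 kt.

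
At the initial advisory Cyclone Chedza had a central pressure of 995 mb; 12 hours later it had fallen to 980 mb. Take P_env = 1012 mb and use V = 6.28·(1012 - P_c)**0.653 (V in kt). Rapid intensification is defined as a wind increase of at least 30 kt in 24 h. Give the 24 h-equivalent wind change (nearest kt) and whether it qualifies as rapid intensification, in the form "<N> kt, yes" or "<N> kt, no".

V₁: ΔP = 17, V ≈ 6.28 × 17^0.653 ≈ 39.94 kt.
V₂: ΔP = 32, V ≈ 6.28 × 32^0.653 ≈ 60.37 kt.
ΔV over 12 h = 20.43 kt → 24 h equivalent = 20.43 × 24/12 ≈ 40.86 kt.
41 kt ≥ 30 kt ⇒ rapid intensification.

41 kt, yes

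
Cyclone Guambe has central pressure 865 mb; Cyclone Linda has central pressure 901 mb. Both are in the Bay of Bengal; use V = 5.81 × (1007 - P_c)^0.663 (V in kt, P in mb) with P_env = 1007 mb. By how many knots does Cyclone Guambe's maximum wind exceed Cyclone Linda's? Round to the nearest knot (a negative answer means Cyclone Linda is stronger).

Cyclone Guambe: ΔP = 142; V ≈ 5.81 × 142^0.663 ≈ 155.29 kt.
Cyclone Linda: ΔP = 106; V ≈ 5.81 × 106^0.663 ≈ 127.92 kt.
Difference ≈ 155.29 − 127.92 = 27.37 → 27 kt.

27 kt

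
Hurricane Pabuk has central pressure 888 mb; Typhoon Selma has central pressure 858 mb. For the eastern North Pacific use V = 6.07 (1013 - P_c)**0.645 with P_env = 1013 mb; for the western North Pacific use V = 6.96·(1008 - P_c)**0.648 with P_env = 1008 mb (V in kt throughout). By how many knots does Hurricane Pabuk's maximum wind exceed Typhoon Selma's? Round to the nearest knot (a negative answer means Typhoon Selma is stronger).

-42 kt

Hurricane Pabuk: ΔP = 125; V ≈ 6.07 × 125^0.645 ≈ 136.68 kt.
Typhoon Selma: ΔP = 150; V ≈ 6.96 × 150^0.648 ≈ 178.94 kt.
Difference ≈ 136.68 − 178.94 = -42.26 → -42 kt.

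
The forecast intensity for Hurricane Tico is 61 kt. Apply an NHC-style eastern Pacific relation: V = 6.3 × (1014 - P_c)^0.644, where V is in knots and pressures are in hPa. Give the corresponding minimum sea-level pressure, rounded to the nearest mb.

ΔP = (V / 6.3)^(1/0.644) = (61/6.3)^1.553.
61/6.3 = 9.683; 9.683^1.553 ≈ 33.97 mb.
P_c = 1014 − 33.97 = 980.03 ≈ 980 mb.

980 mb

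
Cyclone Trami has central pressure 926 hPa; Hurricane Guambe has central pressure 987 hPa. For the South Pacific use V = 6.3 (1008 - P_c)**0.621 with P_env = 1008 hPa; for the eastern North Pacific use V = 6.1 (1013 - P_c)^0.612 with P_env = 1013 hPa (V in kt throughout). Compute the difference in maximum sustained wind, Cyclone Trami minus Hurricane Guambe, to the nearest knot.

Cyclone Trami: ΔP = 82; V ≈ 6.3 × 82^0.621 ≈ 97.23 kt.
Hurricane Guambe: ΔP = 26; V ≈ 6.1 × 26^0.612 ≈ 44.80 kt.
Difference ≈ 97.23 − 44.80 = 52.43 → 52 kt.

52 kt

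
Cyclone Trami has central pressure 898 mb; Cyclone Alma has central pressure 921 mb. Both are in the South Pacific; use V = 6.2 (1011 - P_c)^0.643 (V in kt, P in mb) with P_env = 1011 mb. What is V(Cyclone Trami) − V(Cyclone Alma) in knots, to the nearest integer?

Cyclone Trami: ΔP = 113; V ≈ 6.2 × 113^0.643 ≈ 129.57 kt.
Cyclone Alma: ΔP = 90; V ≈ 6.2 × 90^0.643 ≈ 111.94 kt.
Difference ≈ 129.57 − 111.94 = 17.63 → 18 kt.

18 kt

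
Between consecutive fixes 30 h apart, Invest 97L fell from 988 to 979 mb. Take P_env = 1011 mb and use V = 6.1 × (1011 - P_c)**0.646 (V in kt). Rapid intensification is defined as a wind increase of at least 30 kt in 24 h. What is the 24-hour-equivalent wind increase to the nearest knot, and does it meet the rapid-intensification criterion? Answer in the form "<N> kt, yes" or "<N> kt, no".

9 kt, no

V₁: ΔP = 23, V ≈ 6.1 × 23^0.646 ≈ 46.24 kt.
V₂: ΔP = 32, V ≈ 6.1 × 32^0.646 ≈ 57.23 kt.
ΔV over 30 h = 10.99 kt → 24 h equivalent = 10.99 × 24/30 ≈ 8.79 kt.
9 kt < 30 kt ⇒ not rapid intensification.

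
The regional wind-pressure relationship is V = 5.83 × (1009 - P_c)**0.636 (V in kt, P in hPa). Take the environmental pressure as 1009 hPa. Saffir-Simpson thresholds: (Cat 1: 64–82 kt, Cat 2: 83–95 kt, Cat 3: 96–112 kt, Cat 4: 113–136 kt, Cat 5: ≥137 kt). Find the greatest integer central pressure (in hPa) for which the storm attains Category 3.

927 hPa

Category 3 begins at V = 96 kt.
Required ΔP = (96/5.83)^(1/0.636) = 16.467^1.572 ≈ 81.83 hPa.
P_c ≤ 1009 − 81.83 = 927.17, so the highest integer P_c is 927 hPa.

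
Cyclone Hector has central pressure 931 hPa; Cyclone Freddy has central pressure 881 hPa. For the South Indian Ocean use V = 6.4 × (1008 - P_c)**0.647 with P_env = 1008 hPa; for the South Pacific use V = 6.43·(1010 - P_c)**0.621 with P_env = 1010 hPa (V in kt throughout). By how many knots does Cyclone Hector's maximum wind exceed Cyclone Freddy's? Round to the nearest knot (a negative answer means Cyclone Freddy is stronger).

Cyclone Hector: ΔP = 77; V ≈ 6.4 × 77^0.647 ≈ 106.35 kt.
Cyclone Freddy: ΔP = 129; V ≈ 6.43 × 129^0.621 ≈ 131.49 kt.
Difference ≈ 106.35 − 131.49 = -25.14 → -25 kt.

-25 kt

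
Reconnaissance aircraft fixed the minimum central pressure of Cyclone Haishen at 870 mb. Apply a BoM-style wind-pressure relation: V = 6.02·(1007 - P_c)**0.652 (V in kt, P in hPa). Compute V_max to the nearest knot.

149 kt

ΔP = 1007 − 870 = 137 mb.
137^0.652 ≈ 24.725.
V ≈ 6.02 × 24.725 ≈ 148.8 kt.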